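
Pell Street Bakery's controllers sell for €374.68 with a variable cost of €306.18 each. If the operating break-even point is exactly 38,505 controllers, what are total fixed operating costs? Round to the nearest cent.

€2,637,592.50

Unit CM = price − variable cost = €374.68 − €306.18 = €68.50.
Fixed costs = break-even units × CM = 38,505 × €68.50 = €2,637,592.50.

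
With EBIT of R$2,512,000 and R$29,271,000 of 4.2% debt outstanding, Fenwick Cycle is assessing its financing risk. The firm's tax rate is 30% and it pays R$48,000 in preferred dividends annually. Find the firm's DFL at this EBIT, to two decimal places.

Annual interest charges come to R$1,229,382.00.
Preferred dividends grossed up pre-tax: R$48,000 / (1 − 0.30) = R$68,571.43.
DFL = EBIT ÷ [EBIT − I − D_p/(1−t)] = R$2,512,000 ÷ [R$2,512,000 − R$1,229,382.00 − R$68,571.43] = R$2,512,000 ÷ R$1,214,046.57 = 2.0691.

2.07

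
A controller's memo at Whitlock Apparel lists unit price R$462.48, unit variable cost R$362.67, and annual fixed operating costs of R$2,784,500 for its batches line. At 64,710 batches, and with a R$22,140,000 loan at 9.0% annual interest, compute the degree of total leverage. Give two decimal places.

At 64,710 units, contribution = 64,710 × R$99.81 = R$6,458,705.10.
Subtracting fixed costs: EBIT = R$6,458,705.10 − R$2,784,500 = R$3,674,205.10. Interest = R$1,992,600.00.
DOL = R$6,458,705.10 ÷ R$3,674,205.10 = 1.7579; DFL = R$3,674,205.10 ÷ R$1,681,605.10 = 2.1849.
DCL = DOL × DFL = 1.7579 × 2.1849 = 3.8408.

3.84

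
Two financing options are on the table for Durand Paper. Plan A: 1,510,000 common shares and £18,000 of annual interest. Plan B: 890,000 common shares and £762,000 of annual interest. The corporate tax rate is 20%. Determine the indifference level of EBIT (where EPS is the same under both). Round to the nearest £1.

Set EPS_A = EPS_B: (EBIT − £18,000)(1 − 0.20) ÷ 1,510,000 = (EBIT − £762,000)(1 − 0.20) ÷ 890,000.
The (1 − t) factor cancels: (EBIT − 18,000) × 890,000 = (EBIT − 762,000) × 1,510,000.
Solving, EBIT = (762,000·1,510,000 − 18,000·890,000) / (1,510,000 − 890,000) = 1,134,600,000,000 / 620,000 = 1,830,000.00.

£1,830,000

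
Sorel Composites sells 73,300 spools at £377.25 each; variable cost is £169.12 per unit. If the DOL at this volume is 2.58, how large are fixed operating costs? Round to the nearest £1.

£9,342,778

Total contribution margin = 73,300 × £208.13 = £15,255,929.00.
Since DOL = CM ÷ EBIT, EBIT = £15,255,929.00 ÷ 2.58 = £5,913,150.78.
Fixed costs = CM − EBIT = £15,255,929.00 − £5,913,150.78 = £9,342,778.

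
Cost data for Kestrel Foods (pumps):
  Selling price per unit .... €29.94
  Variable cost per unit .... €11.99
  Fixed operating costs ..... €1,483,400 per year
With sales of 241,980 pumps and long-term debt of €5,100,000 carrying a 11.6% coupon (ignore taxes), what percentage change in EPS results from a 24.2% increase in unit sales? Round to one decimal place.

Contribution at this volume is 241,980 × €17.95 = €4,343,541.00.
EBIT = €4,343,541.00 − €1,483,400 = €2,860,141.00.
Interest = €591,600.00, so EBIT − I = €2,268,541.00.
Degree of combined leverage = contribution ÷ (EBIT − I) = €4,343,541.00 ÷ €2,268,541.00 = 1.9147.
EPS therefore changes by 1.9147 × (+24.2%) = +46.3%.

+46.3%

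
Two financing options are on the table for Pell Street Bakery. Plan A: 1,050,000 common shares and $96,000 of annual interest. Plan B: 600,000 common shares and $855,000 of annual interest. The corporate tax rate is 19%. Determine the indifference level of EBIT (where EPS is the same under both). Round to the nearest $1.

Set EPS_A = EPS_B: (EBIT − $96,000)(1 − 0.19) ÷ 1,050,000 = (EBIT − $855,000)(1 − 0.19) ÷ 600,000.
Cancelling (1 − t) and cross-multiplying: 600,000·(EBIT − 96,000) = 1,050,000·(EBIT − 855,000).
Solving, EBIT = (855,000·1,050,000 − 96,000·600,000) / (1,050,000 − 600,000) = 840,150,000,000 / 450,000 = 1,867,000.00.

$1,867,000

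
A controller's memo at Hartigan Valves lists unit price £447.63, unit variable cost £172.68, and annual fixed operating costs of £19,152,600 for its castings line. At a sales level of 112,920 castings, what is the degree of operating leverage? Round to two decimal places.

Total contribution margin = 112,920 × £274.95 = £31,047,354.00.
Operating income = contribution − fixed costs = £31,047,354.00 − £19,152,600 = £11,894,754.00.
So DOL = total CM / EBIT = £31,047,354.00 / £11,894,754.00 = 2.6102.

2.61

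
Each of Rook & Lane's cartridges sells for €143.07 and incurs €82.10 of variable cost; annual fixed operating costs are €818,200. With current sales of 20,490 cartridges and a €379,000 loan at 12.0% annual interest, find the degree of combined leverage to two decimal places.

Contribution at this volume is 20,490 × €60.97 = €1,249,275.30.
EBIT = €1,249,275.30 − €818,200 = €431,075.30. Interest = €45,480.00, so EBIT − I = €385,595.30.
DCL = contribution ÷ (EBIT − I) = €1,249,275.30 ÷ €385,595.30 = 3.2399.

3.24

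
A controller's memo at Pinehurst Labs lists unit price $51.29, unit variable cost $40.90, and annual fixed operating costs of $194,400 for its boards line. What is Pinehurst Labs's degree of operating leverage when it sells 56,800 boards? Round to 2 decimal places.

1.49

Contribution at this volume is 56,800 × $10.39 = $590,152.00.
Operating income = contribution − fixed costs = $590,152.00 − $194,400 = $395,752.00.
DOL = contribution ÷ EBIT = $590,152.00 ÷ $395,752.00 = 1.4912.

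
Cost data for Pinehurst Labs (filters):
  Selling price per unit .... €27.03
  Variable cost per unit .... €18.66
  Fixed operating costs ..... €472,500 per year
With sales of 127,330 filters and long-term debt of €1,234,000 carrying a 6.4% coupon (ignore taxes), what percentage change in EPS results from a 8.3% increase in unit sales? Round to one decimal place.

+17.2%

At 127,330 units, contribution = 127,330 × €8.37 = €1,065,752.10.
EBIT = €1,065,752.10 − €472,500 = €593,252.10.
After interest of €78,976.00, pre-tax earnings = €514,276.10.
DCL = total CM / (EBIT − I) = €1,065,752.10 / €514,276.10 = 2.0723.
%ΔEPS = DCL × %ΔSales = 2.0723 × +8.3% = +17.2%.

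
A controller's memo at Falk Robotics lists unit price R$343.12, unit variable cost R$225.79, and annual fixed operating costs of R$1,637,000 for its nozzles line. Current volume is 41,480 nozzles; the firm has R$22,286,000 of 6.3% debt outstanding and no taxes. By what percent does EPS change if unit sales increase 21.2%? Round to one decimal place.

+56.5%

Total contribution margin = 41,480 × R$117.33 = R$4,866,848.40.
Subtracting fixed costs: EBIT = R$4,866,848.40 − R$1,637,000 = R$3,229,848.40.
Interest = R$1,404,018.00, so EBIT − I = R$1,825,830.40.
DCL = total CM / (EBIT − I) = R$4,866,848.40 / R$1,825,830.40 = 2.6656.
%ΔEPS = DCL × %ΔSales = 2.6656 × +21.2% = +56.5%.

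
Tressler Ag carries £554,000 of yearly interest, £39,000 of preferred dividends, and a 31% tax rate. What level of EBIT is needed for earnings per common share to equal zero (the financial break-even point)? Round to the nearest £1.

£610,522

Grossing the preferred dividend up to pre-tax terms: £39,000 / (1 − 0.31) = £56,521.74.
EPS = 0 when EBIT covers interest plus the pre-tax preferred burden: £554,000 + £56,521.74 = £610,521.74.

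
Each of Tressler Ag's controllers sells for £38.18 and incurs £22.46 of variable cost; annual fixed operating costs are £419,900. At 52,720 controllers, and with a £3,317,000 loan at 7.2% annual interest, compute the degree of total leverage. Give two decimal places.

4.87

At 52,720 units, contribution = 52,720 × £15.72 = £828,758.40.
Operating income = contribution − fixed costs = £828,758.40 − £419,900 = £408,858.40. Interest = £238,824.00.
DOL = £828,758.40 ÷ £408,858.40 = 2.0270; DFL = £408,858.40 ÷ £170,034.40 = 2.4046.
DCL = DOL × DFL = 2.0270 × 2.4046 = 4.8741.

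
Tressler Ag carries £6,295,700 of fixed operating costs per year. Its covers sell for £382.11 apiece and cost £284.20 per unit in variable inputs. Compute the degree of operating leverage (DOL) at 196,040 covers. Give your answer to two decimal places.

1.49

Total contribution margin = 196,040 × £97.91 = £19,194,276.40.
Subtracting fixed costs: EBIT = £19,194,276.40 − £6,295,700 = £12,898,576.40.
DOL = contribution ÷ EBIT = £19,194,276.40 ÷ £12,898,576.40 = 1.4881.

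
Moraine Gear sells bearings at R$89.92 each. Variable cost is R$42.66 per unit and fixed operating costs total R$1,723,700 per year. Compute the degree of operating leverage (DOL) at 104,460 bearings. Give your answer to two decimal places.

Contribution at this volume is 104,460 × R$47.26 = R$4,936,779.60.
Subtracting fixed costs: EBIT = R$4,936,779.60 − R$1,723,700 = R$3,213,079.60.
So DOL = total CM / EBIT = R$4,936,779.60 / R$3,213,079.60 = 1.5365.

1.54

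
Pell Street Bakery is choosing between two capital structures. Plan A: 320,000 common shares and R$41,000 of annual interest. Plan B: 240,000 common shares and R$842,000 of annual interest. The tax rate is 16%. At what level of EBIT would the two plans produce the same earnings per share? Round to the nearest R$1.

R$3,245,000

Set EPS_A = EPS_B: (EBIT − R$41,000)(1 − 0.16) ÷ 320,000 = (EBIT − R$842,000)(1 − 0.16) ÷ 240,000.
Cancelling (1 − t) and cross-multiplying: 240,000·(EBIT − 41,000) = 320,000·(EBIT − 842,000).
Solving, EBIT = (842,000·320,000 − 41,000·240,000) / (320,000 − 240,000) = 259,600,000,000 / 80,000 = 3,245,000.00.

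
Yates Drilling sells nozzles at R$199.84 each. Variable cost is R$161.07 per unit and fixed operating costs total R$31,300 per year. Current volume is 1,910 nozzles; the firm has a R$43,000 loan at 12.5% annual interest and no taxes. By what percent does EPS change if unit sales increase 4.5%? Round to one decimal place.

At 1,910 units, contribution = 1,910 × R$38.77 = R$74,050.70.
Subtracting fixed costs: EBIT = R$74,050.70 − R$31,300 = R$42,750.70.
Interest = R$5,375.00, so EBIT − I = R$37,375.70.
Degree of combined leverage = contribution ÷ (EBIT − I) = R$74,050.70 ÷ R$37,375.70 = 1.9813.
%ΔEPS = DCL × %ΔSales = 1.9813 × +4.5% = +8.9%.

+8.9%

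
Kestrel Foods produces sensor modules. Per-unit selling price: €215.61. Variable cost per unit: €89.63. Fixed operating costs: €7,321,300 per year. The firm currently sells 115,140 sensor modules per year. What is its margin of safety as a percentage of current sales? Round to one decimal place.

49.5%

Contribution margin per unit = €215.61 − €89.63 = €125.98. Break-even units = €7,321,300 ÷ €125.98 = 58,114.78; break-even revenue = 58,114.78 × €215.61 = €12,530,127.74.
Current sales = 115,140 × €215.61 = €24,825,335.40.
Margin of safety = (€24,825,335.40 − €12,530,127.74) ÷ €24,825,335.40 = 49.5%.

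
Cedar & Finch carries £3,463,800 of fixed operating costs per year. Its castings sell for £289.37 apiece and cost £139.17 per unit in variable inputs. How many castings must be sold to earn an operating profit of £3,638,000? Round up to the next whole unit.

47,283 castings

Unit CM = price − variable cost = £289.37 − £139.17 = £150.20.
Units = (FC + target) / CM = (£3,463,800 + £3,638,000) / £150.20 = 47,282.29, so 47,283 castings.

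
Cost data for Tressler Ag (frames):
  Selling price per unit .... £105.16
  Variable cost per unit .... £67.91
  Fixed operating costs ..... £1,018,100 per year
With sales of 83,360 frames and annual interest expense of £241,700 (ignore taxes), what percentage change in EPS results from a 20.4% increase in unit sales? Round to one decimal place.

+34.3%

Total contribution margin = 83,360 × £37.25 = £3,105,160.00.
Subtracting fixed costs: EBIT = £3,105,160.00 − £1,018,100 = £2,087,060.00.
Interest = £241,700.00, so EBIT − I = £1,845,360.00.
Degree of combined leverage = contribution ÷ (EBIT − I) = £3,105,160.00 ÷ £1,845,360.00 = 1.6827.
%ΔEPS = DCL × %ΔSales = 1.6827 × +20.4% = +34.3%.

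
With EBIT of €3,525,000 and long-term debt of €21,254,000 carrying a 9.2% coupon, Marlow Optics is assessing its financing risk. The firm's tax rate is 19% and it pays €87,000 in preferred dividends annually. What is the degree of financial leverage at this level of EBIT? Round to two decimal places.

Interest = €1,955,368.00.
Preferred dividends grossed up pre-tax: €87,000 / (1 − 0.19) = €107,407.41.
DFL = EBIT ÷ [EBIT − I − D_p/(1−t)] = €3,525,000 ÷ [€3,525,000 − €1,955,368.00 − €107,407.41] = €3,525,000 ÷ €1,462,224.59 = 2.4107.

2.41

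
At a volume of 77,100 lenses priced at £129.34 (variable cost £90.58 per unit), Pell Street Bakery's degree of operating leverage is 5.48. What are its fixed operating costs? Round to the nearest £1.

Contribution at this volume is 77,100 × £38.76 = £2,988,396.00.
Since DOL = CM ÷ EBIT, EBIT = £2,988,396.00 ÷ 5.48 = £545,327.74.
Fixed costs = CM − EBIT = £2,988,396.00 − £545,327.74 = £2,443,068.

£2,443,068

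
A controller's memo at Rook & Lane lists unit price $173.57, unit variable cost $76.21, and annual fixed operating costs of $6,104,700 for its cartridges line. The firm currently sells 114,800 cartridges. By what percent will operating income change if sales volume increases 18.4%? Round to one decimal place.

+40.5%

Total contribution margin = 114,800 × $97.36 = $11,176,928.00.
Operating income = contribution − fixed costs = $11,176,928.00 − $6,104,700 = $5,072,228.00.
DOL = contribution ÷ EBIT = $11,176,928.00 ÷ $5,072,228.00 = 2.2036.
%ΔEBIT = DOL × %ΔSales = 2.2036 × +18.4% = +40.5%.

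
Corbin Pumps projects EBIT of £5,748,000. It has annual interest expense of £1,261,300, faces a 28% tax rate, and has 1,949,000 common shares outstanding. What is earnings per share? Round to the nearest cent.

£1.66

Interest = £1,261,300.00, so EBT = £5,748,000 − £1,261,300.00 = £4,486,700.00.
After tax at 28%: net income = £4,486,700.00 × 0.72 = £3,230,424.00.
EPS = £3,230,424.00 ÷ 1,949,000 = £1.66.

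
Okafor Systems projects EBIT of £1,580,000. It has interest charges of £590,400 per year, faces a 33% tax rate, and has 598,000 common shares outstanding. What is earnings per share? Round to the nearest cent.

Pre-tax income = £1,580,000 − £590,400.00 = £989,600.00.
Net income = £989,600.00 × (1 − 0.33) = £663,032.00.
EPS = £663,032.00 ÷ 598,000 = £1.11.

£1.11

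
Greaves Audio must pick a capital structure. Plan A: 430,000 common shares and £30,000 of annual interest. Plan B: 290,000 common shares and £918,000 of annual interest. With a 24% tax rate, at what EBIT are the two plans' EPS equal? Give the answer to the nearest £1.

£2,757,429

At indifference, (EBIT − 30,000)(1 − t)/430,000 = (EBIT − 918,000)(1 − t)/290,000.
Cancelling (1 − t) and cross-multiplying: 290,000·(EBIT − 30,000) = 430,000·(EBIT − 918,000).
EBIT × (430,000 − 290,000) = 918,000 × 430,000 − 30,000 × 290,000 = 386,040,000,000, so EBIT = 386,040,000,000 ÷ 140,000 = 2,757,428.57.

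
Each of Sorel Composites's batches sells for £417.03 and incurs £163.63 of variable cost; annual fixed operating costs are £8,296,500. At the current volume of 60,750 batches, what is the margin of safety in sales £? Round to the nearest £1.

Contribution margin per unit = £417.03 − £163.63 = £253.40. Break-even units = £8,296,500 ÷ £253.40 = 32,740.73; break-even revenue = 32,740.73 × £417.03 = £13,653,865.02.
Actual sales revenue = 60,750 × £417.03 = £25,334,572.50.
Margin of safety = £25,334,572.50 − £13,653,865.02 = £11,680,707.

£11,680,707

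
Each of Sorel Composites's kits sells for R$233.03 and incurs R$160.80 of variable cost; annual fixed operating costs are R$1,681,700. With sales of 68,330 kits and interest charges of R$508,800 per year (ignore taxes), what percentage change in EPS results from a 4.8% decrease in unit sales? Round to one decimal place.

-8.6%

At 68,330 units, contribution = 68,330 × R$72.23 = R$4,935,475.90.
Operating income = contribution − fixed costs = R$4,935,475.90 − R$1,681,700 = R$3,253,775.90.
After interest of R$508,800.00, pre-tax earnings = R$2,744,975.90.
Degree of combined leverage = contribution ÷ (EBIT − I) = R$4,935,475.90 ÷ R$2,744,975.90 = 1.7980.
%ΔEPS = DCL × %ΔSales = 1.7980 × -4.8% = -8.6%.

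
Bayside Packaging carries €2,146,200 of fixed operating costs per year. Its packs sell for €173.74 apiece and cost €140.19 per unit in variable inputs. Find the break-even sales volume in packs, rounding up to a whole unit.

Unit CM = price − variable cost = €173.74 − €140.19 = €33.55.
Break-even Q = €2,146,200 / €33.55 = 63,970.19 → 63,971 packs.

63,971 packs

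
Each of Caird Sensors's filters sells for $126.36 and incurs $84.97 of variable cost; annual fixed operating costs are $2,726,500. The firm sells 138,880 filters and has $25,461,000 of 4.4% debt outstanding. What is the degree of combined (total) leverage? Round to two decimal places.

3.02

At 138,880 units, contribution = 138,880 × $41.39 = $5,748,243.20.
Operating income = contribution − fixed costs = $5,748,243.20 − $2,726,500 = $3,021,743.20. Interest = $1,120,284.00.
DOL = $5,748,243.20 ÷ $3,021,743.20 = 1.9023; DFL = $3,021,743.20 ÷ $1,901,459.20 = 1.5892.
Combined leverage = 1.9023 × 1.5892 = 3.0231.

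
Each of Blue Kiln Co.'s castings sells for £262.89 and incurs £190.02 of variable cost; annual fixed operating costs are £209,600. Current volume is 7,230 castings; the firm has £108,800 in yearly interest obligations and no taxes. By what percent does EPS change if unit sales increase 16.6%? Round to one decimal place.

Total contribution margin = 7,230 × £72.87 = £526,850.10.
Subtracting fixed costs: EBIT = £526,850.10 − £209,600 = £317,250.10.
Interest = £108,800.00, so EBIT − I = £208,450.10.
DCL = total CM / (EBIT − I) = £526,850.10 / £208,450.10 = 2.5275.
%ΔEPS = DCL × %ΔSales = 2.5275 × +16.6% = +42.0%.

+42.0%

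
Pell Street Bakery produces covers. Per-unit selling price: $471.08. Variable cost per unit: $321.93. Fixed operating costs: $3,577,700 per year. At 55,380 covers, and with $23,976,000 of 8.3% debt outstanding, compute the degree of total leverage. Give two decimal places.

3.07

Total contribution margin = 55,380 × $149.15 = $8,259,927.00.
Subtracting fixed costs: EBIT = $8,259,927.00 − $3,577,700 = $4,682,227.00. Interest = $1,990,008.00, so EBIT − I = $2,692,219.00.
Degree of total leverage = total CM / (EBIT − interest) = $8,259,927.00 / $2,692,219.00 = 3.0681.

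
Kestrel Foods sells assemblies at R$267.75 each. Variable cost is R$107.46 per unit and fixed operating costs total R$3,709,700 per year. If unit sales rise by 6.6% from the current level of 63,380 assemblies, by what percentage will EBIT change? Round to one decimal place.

Contribution at this volume is 63,380 × R$160.29 = R$10,159,180.20.
Subtracting fixed costs: EBIT = R$10,159,180.20 − R$3,709,700 = R$6,449,480.20.
Degree of operating leverage = R$10,159,180.20 / R$6,449,480.20 = 1.5752.
Operating income changes by 1.5752 × +6.6% = +10.4%.

+10.4%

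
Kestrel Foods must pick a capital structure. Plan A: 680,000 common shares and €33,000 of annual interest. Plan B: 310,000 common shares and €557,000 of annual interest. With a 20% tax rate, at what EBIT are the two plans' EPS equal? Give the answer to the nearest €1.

€996,027

At indifference, (EBIT − 33,000)(1 − t)/680,000 = (EBIT − 557,000)(1 − t)/310,000.
Cancelling (1 − t) and cross-multiplying: 310,000·(EBIT − 33,000) = 680,000·(EBIT − 557,000).
Solving, EBIT = (557,000·680,000 − 33,000·310,000) / (680,000 − 310,000) = 368,530,000,000 / 370,000 = 996,027.03.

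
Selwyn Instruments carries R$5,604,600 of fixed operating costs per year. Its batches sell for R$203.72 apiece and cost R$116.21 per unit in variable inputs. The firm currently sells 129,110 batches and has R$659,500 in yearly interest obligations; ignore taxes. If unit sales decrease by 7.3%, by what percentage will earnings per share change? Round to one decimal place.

At 129,110 units, contribution = 129,110 × R$87.51 = R$11,298,416.10.
Subtracting fixed costs: EBIT = R$11,298,416.10 − R$5,604,600 = R$5,693,816.10.
After interest of R$659,500.00, pre-tax earnings = R$5,034,316.10.
DCL = total CM / (EBIT − I) = R$11,298,416.10 / R$5,034,316.10 = 2.2443.
EPS therefore changes by 2.2443 × (-7.3%) = -16.4%.

-16.4%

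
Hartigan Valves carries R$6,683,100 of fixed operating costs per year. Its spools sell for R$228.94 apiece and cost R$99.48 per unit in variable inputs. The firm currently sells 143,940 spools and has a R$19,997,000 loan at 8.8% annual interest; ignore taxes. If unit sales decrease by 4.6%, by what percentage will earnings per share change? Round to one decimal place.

-8.4%

At 143,940 units, contribution = 143,940 × R$129.46 = R$18,634,472.40.
EBIT = R$18,634,472.40 − R$6,683,100 = R$11,951,372.40.
Interest = R$1,759,736.00, so EBIT − I = R$10,191,636.40.
Degree of combined leverage = contribution ÷ (EBIT − I) = R$18,634,472.40 ÷ R$10,191,636.40 = 1.8284.
%ΔEPS = DCL × %ΔSales = 1.8284 × -4.6% = -8.4%.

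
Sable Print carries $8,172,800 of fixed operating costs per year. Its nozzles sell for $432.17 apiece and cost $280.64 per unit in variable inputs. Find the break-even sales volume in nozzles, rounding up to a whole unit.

53,936 nozzles

Each unit contributes $432.17 − $280.64 = $151.53.
Break-even Q = $8,172,800 / $151.53 = 53,935.19 → 53,936 nozzles.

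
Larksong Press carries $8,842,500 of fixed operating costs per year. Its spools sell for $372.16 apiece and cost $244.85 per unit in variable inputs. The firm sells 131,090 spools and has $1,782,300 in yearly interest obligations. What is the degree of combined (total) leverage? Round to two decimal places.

2.75

Total contribution margin = 131,090 × $127.31 = $16,689,067.90.
Operating income = contribution − fixed costs = $16,689,067.90 − $8,842,500 = $7,846,567.90. Interest = $1,782,300.00, so EBIT − I = $6,064,267.90.
Degree of total leverage = total CM / (EBIT − interest) = $16,689,067.90 / $6,064,267.90 = 2.7520.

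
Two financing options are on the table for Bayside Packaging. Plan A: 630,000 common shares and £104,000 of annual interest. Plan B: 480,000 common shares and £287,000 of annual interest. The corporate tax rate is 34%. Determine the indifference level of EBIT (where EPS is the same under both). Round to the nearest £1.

At indifference, (EBIT − 104,000)(1 − t)/630,000 = (EBIT − 287,000)(1 − t)/480,000.
Cancelling (1 − t) and cross-multiplying: 480,000·(EBIT − 104,000) = 630,000·(EBIT − 287,000).
EBIT × (630,000 − 480,000) = 287,000 × 630,000 − 104,000 × 480,000 = 130,890,000,000, so EBIT = 130,890,000,000 ÷ 150,000 = 872,600.00.

£872,600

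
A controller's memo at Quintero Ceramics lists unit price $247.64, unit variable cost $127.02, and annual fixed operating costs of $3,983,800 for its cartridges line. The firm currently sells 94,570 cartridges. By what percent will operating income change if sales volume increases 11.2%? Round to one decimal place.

At 94,570 units, contribution = 94,570 × $120.62 = $11,407,033.40.
Operating income = contribution − fixed costs = $11,407,033.40 − $3,983,800 = $7,423,233.40.
Degree of operating leverage = $11,407,033.40 / $7,423,233.40 = 1.5367.
So EBIT moves 1.5367 × (+11.2%) = +17.2%.

+17.2%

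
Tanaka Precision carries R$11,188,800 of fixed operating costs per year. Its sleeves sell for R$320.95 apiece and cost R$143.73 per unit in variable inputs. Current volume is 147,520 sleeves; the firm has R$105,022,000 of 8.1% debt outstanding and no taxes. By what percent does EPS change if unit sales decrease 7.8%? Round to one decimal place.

Total contribution margin = 147,520 × R$177.22 = R$26,143,494.40.
Subtracting fixed costs: EBIT = R$26,143,494.40 − R$11,188,800 = R$14,954,694.40.
Interest = R$8,506,782.00, so EBIT − I = R$6,447,912.40.
Degree of combined leverage = contribution ÷ (EBIT − I) = R$26,143,494.40 ÷ R$6,447,912.40 = 4.0546.
%ΔEPS = DCL × %ΔSales = 4.0546 × -7.8% = -31.6%.

-31.6%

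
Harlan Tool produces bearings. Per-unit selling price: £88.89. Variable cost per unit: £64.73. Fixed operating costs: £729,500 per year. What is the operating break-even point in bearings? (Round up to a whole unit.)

Each unit contributes £88.89 − £64.73 = £24.16.
Break-even volume = fixed costs ÷ CM per unit = £729,500 ÷ £24.16 = 30,194.54, so 30,195 bearings.

30,195 bearings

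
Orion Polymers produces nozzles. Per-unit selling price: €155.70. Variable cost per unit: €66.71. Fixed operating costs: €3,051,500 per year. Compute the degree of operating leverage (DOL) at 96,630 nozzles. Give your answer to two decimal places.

1.55

At 96,630 units, contribution = 96,630 × €88.99 = €8,599,103.70.
Operating income = contribution − fixed costs = €8,599,103.70 − €3,051,500 = €5,547,603.70.
So DOL = total CM / EBIT = €8,599,103.70 / €5,547,603.70 = 1.5501.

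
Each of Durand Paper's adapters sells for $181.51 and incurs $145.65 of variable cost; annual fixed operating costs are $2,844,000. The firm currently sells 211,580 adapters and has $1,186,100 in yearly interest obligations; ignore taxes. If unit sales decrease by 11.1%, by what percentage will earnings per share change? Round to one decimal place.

-23.7%

Contribution at this volume is 211,580 × $35.86 = $7,587,258.80.
Operating income = contribution − fixed costs = $7,587,258.80 − $2,844,000 = $4,743,258.80.
After interest of $1,186,100.00, pre-tax earnings = $3,557,158.80.
DCL = total CM / (EBIT − I) = $7,587,258.80 / $3,557,158.80 = 2.1330.
EPS therefore changes by 2.1330 × (-11.1%) = -23.7%.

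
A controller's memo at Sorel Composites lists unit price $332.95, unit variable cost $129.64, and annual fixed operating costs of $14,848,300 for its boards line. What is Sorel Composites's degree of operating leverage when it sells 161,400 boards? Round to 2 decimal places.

1.83

Contribution at this volume is 161,400 × $203.31 = $32,814,234.00.
Operating income = contribution − fixed costs = $32,814,234.00 − $14,848,300 = $17,965,934.00.
DOL = contribution ÷ EBIT = $32,814,234.00 ÷ $17,965,934.00 = 1.8265.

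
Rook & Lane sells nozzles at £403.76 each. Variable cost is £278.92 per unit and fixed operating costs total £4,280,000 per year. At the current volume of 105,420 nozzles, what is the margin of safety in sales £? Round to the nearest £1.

£28,721,918

Unit CM = price − variable cost = £403.76 − £278.92 = £124.84. Break-even units = £4,280,000 ÷ £124.84 = 34,283.88; break-even revenue = 34,283.88 × £403.76 = £13,842,460.75.
Current sales = 105,420 × £403.76 = £42,564,379.20.
Margin of safety = £42,564,379.20 − £13,842,460.75 = £28,721,918.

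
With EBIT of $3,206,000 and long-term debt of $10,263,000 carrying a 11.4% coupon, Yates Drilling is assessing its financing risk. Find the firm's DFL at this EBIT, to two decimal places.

1.57

Annual interest charges come to $1,169,982.00.
DFL = EBIT ÷ (EBIT − I) = $3,206,000 ÷ ($3,206,000 − $1,169,982.00) = $3,206,000 ÷ $2,036,018.00 = 1.5746.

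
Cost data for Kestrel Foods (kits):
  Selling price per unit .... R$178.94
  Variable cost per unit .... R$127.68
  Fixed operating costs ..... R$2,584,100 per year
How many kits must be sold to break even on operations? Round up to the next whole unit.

50,412 kits

Contribution margin per unit = R$178.94 − R$127.68 = R$51.26.
Units to break even: R$2,584,100 ÷ R$51.26 = 50,411.63, rounded up to 50,412.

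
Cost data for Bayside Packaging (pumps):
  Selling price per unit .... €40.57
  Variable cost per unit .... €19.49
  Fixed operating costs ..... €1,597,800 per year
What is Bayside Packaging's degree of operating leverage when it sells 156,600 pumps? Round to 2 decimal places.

Contribution at this volume is 156,600 × €21.08 = €3,301,128.00.
Operating income = contribution − fixed costs = €3,301,128.00 − €1,597,800 = €1,703,328.00.
So DOL = total CM / EBIT = €3,301,128.00 / €1,703,328.00 = 1.9380.

1.94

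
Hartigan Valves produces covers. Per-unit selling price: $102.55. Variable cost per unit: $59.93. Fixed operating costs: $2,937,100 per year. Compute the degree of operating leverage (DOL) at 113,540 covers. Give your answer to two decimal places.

2.54

At 113,540 units, contribution = 113,540 × $42.62 = $4,839,074.80.
Subtracting fixed costs: EBIT = $4,839,074.80 − $2,937,100 = $1,901,974.80.
DOL = contribution ÷ EBIT = $4,839,074.80 ÷ $1,901,974.80 = 2.5442.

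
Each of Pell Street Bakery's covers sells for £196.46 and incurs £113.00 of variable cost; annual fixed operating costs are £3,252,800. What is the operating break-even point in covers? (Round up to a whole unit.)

38,975 covers

Each unit contributes £196.46 − £113.00 = £83.46.
Break-even volume = fixed costs ÷ CM per unit = £3,252,800 ÷ £83.46 = 38,974.36, so 38,975 covers.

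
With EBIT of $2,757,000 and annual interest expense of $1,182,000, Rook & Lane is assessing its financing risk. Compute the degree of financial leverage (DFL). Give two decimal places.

Annual interest charges come to $1,182,000.00.
Degree of financial leverage = EBIT / (EBIT − interest) = $2,757,000 / $1,575,000.00 = 1.7505.

1.75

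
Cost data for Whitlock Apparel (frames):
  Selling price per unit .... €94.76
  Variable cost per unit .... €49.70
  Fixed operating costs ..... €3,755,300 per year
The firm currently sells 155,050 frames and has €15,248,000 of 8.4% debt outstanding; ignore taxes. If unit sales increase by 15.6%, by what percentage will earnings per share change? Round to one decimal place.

+55.9%

Contribution at this volume is 155,050 × €45.06 = €6,986,553.00.
Subtracting fixed costs: EBIT = €6,986,553.00 − €3,755,300 = €3,231,253.00.
Interest = €1,280,832.00, so EBIT − I = €1,950,421.00.
DCL = total CM / (EBIT − I) = €6,986,553.00 / €1,950,421.00 = 3.5821.
%ΔEPS = DCL × %ΔSales = 3.5821 × +15.6% = +55.9%.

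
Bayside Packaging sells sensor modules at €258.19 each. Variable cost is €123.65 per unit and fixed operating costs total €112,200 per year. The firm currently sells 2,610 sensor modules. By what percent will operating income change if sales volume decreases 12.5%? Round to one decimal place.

At 2,610 units, contribution = 2,610 × €134.54 = €351,149.40.
Subtracting fixed costs: EBIT = €351,149.40 − €112,200 = €238,949.40.
DOL = contribution ÷ EBIT = €351,149.40 ÷ €238,949.40 = 1.4696.
So EBIT moves 1.4696 × (-12.5%) = -18.4%.

-18.4%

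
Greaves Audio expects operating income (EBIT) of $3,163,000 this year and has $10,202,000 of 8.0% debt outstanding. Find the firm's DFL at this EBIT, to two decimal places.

1.35

Interest = $816,160.00.
DFL = EBIT ÷ (EBIT − I) = $3,163,000 ÷ ($3,163,000 − $816,160.00) = $3,163,000 ÷ $2,346,840.00 = 1.3478.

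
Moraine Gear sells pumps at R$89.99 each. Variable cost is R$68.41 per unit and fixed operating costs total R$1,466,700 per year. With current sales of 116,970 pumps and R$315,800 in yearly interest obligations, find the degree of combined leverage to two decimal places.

3.40

At 116,970 units, contribution = 116,970 × R$21.58 = R$2,524,212.60.
Subtracting fixed costs: EBIT = R$2,524,212.60 − R$1,466,700 = R$1,057,512.60. Interest = R$315,800.00.
DOL = R$2,524,212.60 ÷ R$1,057,512.60 = 2.3869; DFL = R$1,057,512.60 ÷ R$741,712.60 = 1.4258.
DCL = DOL × DFL = 2.3869 × 1.4258 = 3.4032.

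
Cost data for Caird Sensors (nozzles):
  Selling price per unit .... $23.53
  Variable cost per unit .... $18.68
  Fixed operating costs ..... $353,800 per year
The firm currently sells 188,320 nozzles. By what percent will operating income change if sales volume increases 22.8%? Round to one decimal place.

+37.2%

Contribution at this volume is 188,320 × $4.85 = $913,352.00.
EBIT = $913,352.00 − $353,800 = $559,552.00.
DOL = contribution ÷ EBIT = $913,352.00 ÷ $559,552.00 = 1.6323.
%ΔEBIT = DOL × %ΔSales = 1.6323 × +22.8% = +37.2%.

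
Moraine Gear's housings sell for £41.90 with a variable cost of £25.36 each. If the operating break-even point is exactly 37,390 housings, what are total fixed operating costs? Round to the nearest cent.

Unit CM = price − variable cost = £41.90 − £25.36 = £16.54.
Since BE = FC / CM, FC = 37,390 × £16.54 = £618,430.60.

£618,430.60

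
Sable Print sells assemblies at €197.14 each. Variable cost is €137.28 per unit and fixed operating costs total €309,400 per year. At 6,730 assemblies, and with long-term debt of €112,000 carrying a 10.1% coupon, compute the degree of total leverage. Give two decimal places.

4.90

At 6,730 units, contribution = 6,730 × €59.86 = €402,857.80.
Operating income = contribution − fixed costs = €402,857.80 − €309,400 = €93,457.80. Interest = €11,312.00.
DOL = €402,857.80 ÷ €93,457.80 = 4.3106; DFL = €93,457.80 ÷ €82,145.80 = 1.1377.
DCL = DOL × DFL = 4.3106 × 1.1377 = 4.9042.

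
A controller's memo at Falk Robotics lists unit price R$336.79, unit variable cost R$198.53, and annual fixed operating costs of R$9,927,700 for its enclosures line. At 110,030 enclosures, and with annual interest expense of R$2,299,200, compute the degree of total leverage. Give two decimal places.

Contribution at this volume is 110,030 × R$138.26 = R$15,212,747.80.
EBIT = R$15,212,747.80 − R$9,927,700 = R$5,285,047.80. Interest = R$2,299,200.00.
DOL = R$15,212,747.80 ÷ R$5,285,047.80 = 2.8785; DFL = R$5,285,047.80 ÷ R$2,985,847.80 = 1.7700.
DCL = DOL × DFL = 2.8785 × 1.7700 = 5.0949.

5.09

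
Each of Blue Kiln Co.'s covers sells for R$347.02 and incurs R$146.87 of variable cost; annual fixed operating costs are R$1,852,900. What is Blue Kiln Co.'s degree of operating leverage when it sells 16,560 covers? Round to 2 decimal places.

At 16,560 units, contribution = 16,560 × R$200.15 = R$3,314,484.00.
EBIT = R$3,314,484.00 − R$1,852,900 = R$1,461,584.00.
So DOL = total CM / EBIT = R$3,314,484.00 / R$1,461,584.00 = 2.2677.

2.27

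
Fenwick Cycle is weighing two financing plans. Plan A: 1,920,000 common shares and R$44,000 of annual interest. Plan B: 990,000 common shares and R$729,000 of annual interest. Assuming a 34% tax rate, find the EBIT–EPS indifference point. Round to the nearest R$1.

Set EPS_A = EPS_B: (EBIT − R$44,000)(1 − 0.34) ÷ 1,920,000 = (EBIT − R$729,000)(1 − 0.34) ÷ 990,000.
The (1 − t) factor cancels: (EBIT − 44,000) × 990,000 = (EBIT − 729,000) × 1,920,000.
EBIT × (1,920,000 − 990,000) = 729,000 × 1,920,000 − 44,000 × 990,000 = 1,356,120,000,000, so EBIT = 1,356,120,000,000 ÷ 930,000 = 1,458,193.55.

R$1,458,194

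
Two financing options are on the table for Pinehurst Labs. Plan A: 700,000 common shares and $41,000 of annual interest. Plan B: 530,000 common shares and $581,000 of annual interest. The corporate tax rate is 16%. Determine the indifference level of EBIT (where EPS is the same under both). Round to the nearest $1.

$2,264,529

Set EPS_A = EPS_B: (EBIT − $41,000)(1 − 0.16) ÷ 700,000 = (EBIT − $581,000)(1 − 0.16) ÷ 530,000.
The (1 − t) factor cancels: (EBIT − 41,000) × 530,000 = (EBIT − 581,000) × 700,000.
Solving, EBIT = (581,000·700,000 − 41,000·530,000) / (700,000 − 530,000) = 384,970,000,000 / 170,000 = 2,264,529.41.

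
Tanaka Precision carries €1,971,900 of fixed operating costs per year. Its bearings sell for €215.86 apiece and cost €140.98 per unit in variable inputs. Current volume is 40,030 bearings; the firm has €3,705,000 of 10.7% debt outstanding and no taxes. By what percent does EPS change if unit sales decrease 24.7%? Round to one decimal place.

At 40,030 units, contribution = 40,030 × €74.88 = €2,997,446.40.
Subtracting fixed costs: EBIT = €2,997,446.40 − €1,971,900 = €1,025,546.40.
After interest of €396,435.00, pre-tax earnings = €629,111.40.
DCL = total CM / (EBIT − I) = €2,997,446.40 / €629,111.40 = 4.7646.
%ΔEPS = DCL × %ΔSales = 4.7646 × -24.7% = -117.7%.

-117.7%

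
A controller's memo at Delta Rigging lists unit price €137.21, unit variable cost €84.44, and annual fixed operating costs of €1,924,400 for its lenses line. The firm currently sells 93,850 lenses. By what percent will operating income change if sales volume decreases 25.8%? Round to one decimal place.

At 93,850 units, contribution = 93,850 × €52.77 = €4,952,464.50.
Subtracting fixed costs: EBIT = €4,952,464.50 − €1,924,400 = €3,028,064.50.
Degree of operating leverage = €4,952,464.50 / €3,028,064.50 = 1.6355.
So EBIT moves 1.6355 × (-25.8%) = -42.2%.

-42.2%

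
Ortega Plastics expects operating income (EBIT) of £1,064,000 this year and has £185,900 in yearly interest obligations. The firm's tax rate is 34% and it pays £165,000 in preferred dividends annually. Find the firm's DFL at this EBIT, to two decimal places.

Interest = £185,900.00.
Preferred dividends grossed up pre-tax: £165,000 / (1 − 0.34) = £250,000.00.
DFL = EBIT ÷ [EBIT − I − D_p/(1−t)] = £1,064,000 ÷ [£1,064,000 − £185,900.00 − £250,000.00] = £1,064,000 ÷ £628,100.00 = 1.6940.

1.69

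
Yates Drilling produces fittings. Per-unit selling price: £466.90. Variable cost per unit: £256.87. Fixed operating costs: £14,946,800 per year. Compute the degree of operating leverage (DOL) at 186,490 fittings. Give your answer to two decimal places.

Total contribution margin = 186,490 × £210.03 = £39,168,494.70.
Subtracting fixed costs: EBIT = £39,168,494.70 − £14,946,800 = £24,221,694.70.
Degree of operating leverage = £39,168,494.70 / £24,221,694.70 = 1.6171.

1.62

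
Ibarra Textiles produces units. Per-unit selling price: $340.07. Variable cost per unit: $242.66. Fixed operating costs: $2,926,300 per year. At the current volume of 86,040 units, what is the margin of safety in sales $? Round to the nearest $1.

Unit CM = price − variable cost = $340.07 − $242.66 = $97.41. Break-even units = $2,926,300 ÷ $97.41 = 30,041.06; break-even revenue = 30,041.06 × $340.07 = $10,216,064.48.
Current sales = 86,040 × $340.07 = $29,259,622.80.
Margin of safety = $29,259,622.80 − $10,216,064.48 = $19,043,558.

$19,043,558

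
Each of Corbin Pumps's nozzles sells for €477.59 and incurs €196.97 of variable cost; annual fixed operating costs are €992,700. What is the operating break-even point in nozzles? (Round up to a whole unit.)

Each unit contributes €477.59 − €196.97 = €280.62.
Break-even Q = €992,700 / €280.62 = 3,537.52 → 3,538 nozzles.

3,538 nozzles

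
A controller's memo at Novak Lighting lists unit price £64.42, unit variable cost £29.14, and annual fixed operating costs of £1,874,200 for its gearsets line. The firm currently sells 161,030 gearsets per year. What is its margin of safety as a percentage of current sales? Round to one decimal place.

Contribution margin per unit = £64.42 − £29.14 = £35.28. Break-even units = £1,874,200 ÷ £35.28 = 53,123.58; break-even revenue = 53,123.58 × £64.42 = £3,422,221.20.
Current sales = 161,030 × £64.42 = £10,373,552.60.
Margin of safety = (£10,373,552.60 − £3,422,221.20) ÷ £10,373,552.60 = 67.0%.

67.0%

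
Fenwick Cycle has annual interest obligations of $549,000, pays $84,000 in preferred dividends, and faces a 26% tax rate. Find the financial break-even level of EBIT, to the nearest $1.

$662,514

Preferred dividends are paid after tax, so their pre-tax equivalent is $84,000 ÷ (1 − 0.26) = $113,513.51.
Financial break-even EBIT = interest + D_p ÷ (1 − t) = $549,000 + $113,513.51 = $662,513.51.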